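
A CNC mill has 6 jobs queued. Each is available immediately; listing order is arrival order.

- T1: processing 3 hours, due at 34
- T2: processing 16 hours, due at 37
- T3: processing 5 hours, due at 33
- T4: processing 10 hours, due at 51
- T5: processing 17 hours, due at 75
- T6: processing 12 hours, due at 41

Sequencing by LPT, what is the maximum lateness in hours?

29

LPT (decreasing processing time): T5 T2 T6 T4 T3 T1.
T5: 0→17, due 75, lateness -58
T2: 17→33, due 37, lateness -4
T6: 33→45, due 41, lateness 4
T4: 45→55, due 51, lateness 4
T3: 55→60, due 33, lateness 27
T1: 60→63, due 34, lateness 29
Maximum = 29.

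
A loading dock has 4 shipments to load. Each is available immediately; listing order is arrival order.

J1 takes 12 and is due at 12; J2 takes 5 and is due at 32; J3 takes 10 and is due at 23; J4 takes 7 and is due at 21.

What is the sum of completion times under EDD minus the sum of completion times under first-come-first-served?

EDD (increasing due date): J1 J4 J3 J2.
J1: 0→12
J4: 12→19
J3: 19→29
J2: 29→34
Sum = 12+19+29+34 = 94.
FIFO (arrival order): J1 J2 J3 J4.
J1: 0→12
J2: 12→17
J3: 17→27
J4: 27→34
Sum = 12+17+27+34 = 90.
Difference = 94 − 90 = 4.

4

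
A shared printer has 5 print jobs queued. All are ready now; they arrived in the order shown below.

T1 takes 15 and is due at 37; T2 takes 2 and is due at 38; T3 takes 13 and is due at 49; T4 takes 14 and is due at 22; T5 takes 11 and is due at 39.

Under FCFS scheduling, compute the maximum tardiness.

FIFO (arrival order): T1 T2 T3 T4 T5.
T1: 0→15, due 37, tardiness 0
T2: 15→17, due 38, tardiness 0
T3: 17→30, due 49, tardiness 0
T4: 30→44, due 22, tardiness 22
T5: 44→55, due 39, tardiness 16
Maximum = 22.

22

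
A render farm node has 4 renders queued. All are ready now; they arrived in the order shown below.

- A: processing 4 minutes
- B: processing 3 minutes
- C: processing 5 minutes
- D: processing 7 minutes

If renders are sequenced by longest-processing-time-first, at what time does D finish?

7

LPT (decreasing processing time): D C A B.
D: 0→7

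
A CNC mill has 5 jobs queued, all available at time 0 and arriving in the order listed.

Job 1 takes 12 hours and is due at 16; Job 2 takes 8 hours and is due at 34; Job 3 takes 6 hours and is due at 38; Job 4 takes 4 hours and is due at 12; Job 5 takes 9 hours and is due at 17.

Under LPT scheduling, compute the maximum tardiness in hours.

27

LPT (decreasing processing time): Job 1 Job 5 Job 2 Job 3 Job 4.
Job 1: 0→12, due 16, tardiness 0
Job 5: 12→21, due 17, tardiness 4
Job 2: 21→29, due 34, tardiness 0
Job 3: 29→35, due 38, tardiness 0
Job 4: 35→39, due 12, tardiness 27
Maximum = 27.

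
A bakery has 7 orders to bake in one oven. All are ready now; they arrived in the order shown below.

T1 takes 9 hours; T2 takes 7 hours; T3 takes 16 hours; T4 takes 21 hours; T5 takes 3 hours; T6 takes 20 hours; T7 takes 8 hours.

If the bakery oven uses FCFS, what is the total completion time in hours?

FIFO (arrival order): T1 T2 T3 T4 T5 T6 T7.
T1: 0→9
T2: 9→16
T3: 16→32
T4: 32→53
T5: 53→56
T6: 56→76
T7: 76→84
Sum = 9+16+32+53+56+76+84 = 326.

326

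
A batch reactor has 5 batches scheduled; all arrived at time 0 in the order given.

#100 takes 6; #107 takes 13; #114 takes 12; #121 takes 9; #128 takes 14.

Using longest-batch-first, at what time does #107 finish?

27

LPT (decreasing processing time): #128 #107 #114 #121 #100.
#128: 0→14
#107: 14→27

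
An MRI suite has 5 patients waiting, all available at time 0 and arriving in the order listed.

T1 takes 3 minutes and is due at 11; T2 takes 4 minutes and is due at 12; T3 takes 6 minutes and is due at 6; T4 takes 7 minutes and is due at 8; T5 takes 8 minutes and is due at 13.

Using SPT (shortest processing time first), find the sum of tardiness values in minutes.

34

SPT (increasing processing time): T1 T2 T3 T4 T5.
T1: 0→3, due 11, tardiness 0
T2: 3→7, due 12, tardiness 0
T3: 7→13, due 6, tardiness 7
T4: 13→20, due 8, tardiness 12
T5: 20→28, due 13, tardiness 15
Sum = 0+0+7+12+15 = 34.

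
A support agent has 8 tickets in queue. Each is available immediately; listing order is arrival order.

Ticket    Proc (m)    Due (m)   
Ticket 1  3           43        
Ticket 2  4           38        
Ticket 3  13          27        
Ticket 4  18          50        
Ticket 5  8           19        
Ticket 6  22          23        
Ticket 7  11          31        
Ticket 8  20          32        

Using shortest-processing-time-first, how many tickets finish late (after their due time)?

4

SPT (increasing processing time): Ticket 1 Ticket 2 Ticket 5 Ticket 7 Ticket 3 Ticket 4 Ticket 8 Ticket 6.
Ticket 1: 0→3, due 43, tardiness 0
Ticket 2: 3→7, due 38, tardiness 0
Ticket 5: 7→15, due 19, tardiness 0
Ticket 7: 15→26, due 31, tardiness 0
Ticket 3: 26→39, due 27, tardiness 12
Ticket 4: 39→57, due 50, tardiness 7
Ticket 8: 57→77, due 32, tardiness 45
Ticket 6: 77→99, due 23, tardiness 76
Late tickets: 4.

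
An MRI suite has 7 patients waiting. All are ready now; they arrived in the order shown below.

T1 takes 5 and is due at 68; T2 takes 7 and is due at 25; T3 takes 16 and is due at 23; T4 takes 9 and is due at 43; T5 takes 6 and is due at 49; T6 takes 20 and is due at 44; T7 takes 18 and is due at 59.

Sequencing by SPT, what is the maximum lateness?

SPT (increasing processing time): T1 T5 T2 T4 T3 T7 T6.
T1: 0→5, due 68, lateness -63
T5: 5→11, due 49, lateness -38
T2: 11→18, due 25, lateness -7
T4: 18→27, due 43, lateness -16
T3: 27→43, due 23, lateness 20
T7: 43→61, due 59, lateness 2
T6: 61→81, due 44, lateness 37
Maximum = 37.

37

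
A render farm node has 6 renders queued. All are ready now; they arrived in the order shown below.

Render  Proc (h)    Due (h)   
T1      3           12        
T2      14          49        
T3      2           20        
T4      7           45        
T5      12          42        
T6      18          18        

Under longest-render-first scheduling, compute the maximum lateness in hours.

42

LPT (decreasing processing time): T6 T2 T5 T4 T1 T3.
T6: 0→18, due 18, lateness 0
T2: 18→32, due 49, lateness -17
T5: 32→44, due 42, lateness 2
T4: 44→51, due 45, lateness 6
T1: 51→54, due 12, lateness 42
T3: 54→56, due 20, lateness 36
Maximum = 42.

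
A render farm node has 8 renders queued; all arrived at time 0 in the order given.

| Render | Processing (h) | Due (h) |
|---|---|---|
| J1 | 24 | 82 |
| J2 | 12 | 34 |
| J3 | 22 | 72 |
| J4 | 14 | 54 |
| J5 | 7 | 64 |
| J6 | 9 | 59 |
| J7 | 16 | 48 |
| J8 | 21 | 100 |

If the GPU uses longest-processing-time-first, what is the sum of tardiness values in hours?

273

LPT (decreasing processing time): J1 J3 J8 J7 J4 J2 J6 J5.
J1: 0→24, due 82, tardiness 0
J3: 24→46, due 72, tardiness 0
J8: 46→67, due 100, tardiness 0
J7: 67→83, due 48, tardiness 35
J4: 83→97, due 54, tardiness 43
J2: 97→109, due 34, tardiness 75
J6: 109→118, due 59, tardiness 59
J5: 118→125, due 64, tardiness 61
Sum = 0+0+0+35+43+75+59+61 = 273.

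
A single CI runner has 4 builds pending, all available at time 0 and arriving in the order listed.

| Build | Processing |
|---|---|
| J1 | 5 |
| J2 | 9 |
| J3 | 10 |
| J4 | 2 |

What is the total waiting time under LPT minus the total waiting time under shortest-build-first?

LPT (decreasing processing time): J3 J2 J1 J4.
J3: waits 0, runs 0→10
J2: waits 10, runs 10→19
J1: waits 19, runs 19→24
J4: waits 24, runs 24→26
Sum = 0+10+19+24 = 53.
SPT (increasing processing time): J4 J1 J2 J3.
J4: waits 0, runs 0→2
J1: waits 2, runs 2→7
J2: waits 7, runs 7→16
J3: waits 16, runs 16→26
Sum = 0+2+7+16 = 25.
Difference = 53 − 25 = 28.

28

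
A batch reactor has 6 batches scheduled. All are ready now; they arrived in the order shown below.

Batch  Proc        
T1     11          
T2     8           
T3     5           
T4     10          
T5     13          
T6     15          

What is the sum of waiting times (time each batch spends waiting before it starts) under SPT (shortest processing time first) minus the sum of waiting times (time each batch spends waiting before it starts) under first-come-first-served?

SPT (increasing processing time): T3 T2 T4 T1 T5 T6.
T3: waits 0, runs 0→5
T2: waits 5, runs 5→13
T4: waits 13, runs 13→23
T1: waits 23, runs 23→34
T5: waits 34, runs 34→47
T6: waits 47, runs 47→62
Sum = 0+5+13+23+34+47 = 122.
FIFO (arrival order): T1 T2 T3 T4 T5 T6.
T1: waits 0, runs 0→11
T2: waits 11, runs 11→19
T3: waits 19, runs 19→24
T4: waits 24, runs 24→34
T5: waits 34, runs 34→47
T6: waits 47, runs 47→62
Sum = 0+11+19+24+34+47 = 135.
Difference = 122 − 135 = -13.

-13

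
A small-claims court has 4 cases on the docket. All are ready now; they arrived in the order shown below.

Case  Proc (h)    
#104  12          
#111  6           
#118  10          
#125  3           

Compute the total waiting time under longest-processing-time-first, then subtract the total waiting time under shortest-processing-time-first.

31

LPT (decreasing processing time): #104 #118 #111 #125.
#104: waits 0, runs 0→12
#118: waits 12, runs 12→22
#111: waits 22, runs 22→28
#125: waits 28, runs 28→31
Sum = 0+12+22+28 = 62.
SPT (increasing processing time): #125 #111 #118 #104.
#125: waits 0, runs 0→3
#111: waits 3, runs 3→9
#118: waits 9, runs 9→19
#104: waits 19, runs 19→31
Sum = 0+3+9+19 = 31.
Difference = 62 − 31 = 31.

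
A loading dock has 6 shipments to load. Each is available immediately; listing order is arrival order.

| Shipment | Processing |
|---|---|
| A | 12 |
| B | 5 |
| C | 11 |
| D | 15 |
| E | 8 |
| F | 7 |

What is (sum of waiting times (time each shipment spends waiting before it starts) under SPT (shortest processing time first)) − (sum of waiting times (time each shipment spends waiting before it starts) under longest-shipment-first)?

-68

SPT (increasing processing time): B F E C A D.
B: waits 0, runs 0→5
F: waits 5, runs 5→12
E: waits 12, runs 12→20
C: waits 20, runs 20→31
A: waits 31, runs 31→43
D: waits 43, runs 43→58
Sum = 0+5+12+20+31+43 = 111.
LPT (decreasing processing time): D A C E F B.
D: waits 0, runs 0→15
A: waits 15, runs 15→27
C: waits 27, runs 27→38
E: waits 38, runs 38→46
F: waits 46, runs 46→53
B: waits 53, runs 53→58
Sum = 0+15+27+38+46+53 = 179.
Difference = 111 − 179 = -68.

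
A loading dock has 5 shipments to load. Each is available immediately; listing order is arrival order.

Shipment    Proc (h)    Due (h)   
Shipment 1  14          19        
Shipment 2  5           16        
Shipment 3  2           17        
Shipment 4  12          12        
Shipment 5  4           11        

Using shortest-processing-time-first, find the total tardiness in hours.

SPT (increasing processing time): Shipment 3 Shipment 5 Shipment 2 Shipment 4 Shipment 1.
Shipment 3: 0→2, due 17, tardiness 0
Shipment 5: 2→6, due 11, tardiness 0
Shipment 2: 6→11, due 16, tardiness 0
Shipment 4: 11→23, due 12, tardiness 11
Shipment 1: 23→37, due 19, tardiness 18
Sum = 0+0+0+11+18 = 29.

29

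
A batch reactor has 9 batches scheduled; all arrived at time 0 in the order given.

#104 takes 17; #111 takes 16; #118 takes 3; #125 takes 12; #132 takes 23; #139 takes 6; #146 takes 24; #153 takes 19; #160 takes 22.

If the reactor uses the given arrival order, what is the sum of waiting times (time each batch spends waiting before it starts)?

FIFO (arrival order): #104 #111 #118 #125 #132 #139 #146 #153 #160.
#104: waits 0, runs 0→17
#111: waits 17, runs 17→33
#118: waits 33, runs 33→36
#125: waits 36, runs 36→48
#132: waits 48, runs 48→71
#139: waits 71, runs 71→77
#146: waits 77, runs 77→101
#153: waits 101, runs 101→120
#160: waits 120, runs 120→142
Sum = 0+17+33+36+48+71+77+101+120 = 503.

503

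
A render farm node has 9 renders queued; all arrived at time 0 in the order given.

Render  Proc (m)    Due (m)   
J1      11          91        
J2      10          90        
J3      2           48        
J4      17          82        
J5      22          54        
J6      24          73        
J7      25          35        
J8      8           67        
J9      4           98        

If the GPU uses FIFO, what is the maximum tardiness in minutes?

76

FIFO (arrival order): J1 J2 J3 J4 J5 J6 J7 J8 J9.
J1: 0→11, due 91, tardiness 0
J2: 11→21, due 90, tardiness 0
J3: 21→23, due 48, tardiness 0
J4: 23→40, due 82, tardiness 0
J5: 40→62, due 54, tardiness 8
J6: 62→86, due 73, tardiness 13
J7: 86→111, due 35, tardiness 76
J8: 111→119, due 67, tardiness 52
J9: 119→123, due 98, tardiness 25
Maximum = 76.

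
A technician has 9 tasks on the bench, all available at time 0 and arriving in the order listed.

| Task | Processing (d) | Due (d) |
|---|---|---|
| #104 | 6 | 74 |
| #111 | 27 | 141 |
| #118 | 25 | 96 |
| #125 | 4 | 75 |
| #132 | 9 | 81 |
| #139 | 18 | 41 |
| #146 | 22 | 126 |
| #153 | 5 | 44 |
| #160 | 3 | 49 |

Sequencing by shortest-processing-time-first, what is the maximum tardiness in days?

SPT (increasing processing time): #160 #125 #153 #104 #132 #139 #146 #118 #111.
#160: 0→3, due 49, tardiness 0
#125: 3→7, due 75, tardiness 0
#153: 7→12, due 44, tardiness 0
#104: 12→18, due 74, tardiness 0
#132: 18→27, due 81, tardiness 0
#139: 27→45, due 41, tardiness 4
#146: 45→67, due 126, tardiness 0
#118: 67→92, due 96, tardiness 0
#111: 92→119, due 141, tardiness 0
Maximum = 4.

4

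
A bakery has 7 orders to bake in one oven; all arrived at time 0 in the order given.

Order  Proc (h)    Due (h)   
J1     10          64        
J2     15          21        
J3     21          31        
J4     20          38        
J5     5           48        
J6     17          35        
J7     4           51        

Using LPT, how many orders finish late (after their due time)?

6

LPT (decreasing processing time): J3 J4 J6 J2 J1 J5 J7.
J3: 0→21, due 31, tardiness 0
J4: 21→41, due 38, tardiness 3
J6: 41→58, due 35, tardiness 23
J2: 58→73, due 21, tardiness 52
J1: 73→83, due 64, tardiness 19
J5: 83→88, due 48, tardiness 40
J7: 88→92, due 51, tardiness 41
Late orders: 6.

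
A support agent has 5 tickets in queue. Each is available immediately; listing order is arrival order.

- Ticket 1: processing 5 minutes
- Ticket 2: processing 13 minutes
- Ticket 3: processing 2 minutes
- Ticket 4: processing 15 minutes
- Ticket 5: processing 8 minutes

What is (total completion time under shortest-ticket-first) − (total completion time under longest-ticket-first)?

-68

SPT (increasing processing time): Ticket 3 Ticket 1 Ticket 5 Ticket 2 Ticket 4.
Ticket 3: 0→2
Ticket 1: 2→7
Ticket 5: 7→15
Ticket 2: 15→28
Ticket 4: 28→43
Sum = 2+7+15+28+43 = 95.
LPT (decreasing processing time): Ticket 4 Ticket 2 Ticket 5 Ticket 1 Ticket 3.
Ticket 4: 0→15
Ticket 2: 15→28
Ticket 5: 28→36
Ticket 1: 36→41
Ticket 3: 41→43
Sum = 15+28+36+41+43 = 163.
Difference = 95 − 163 = -68.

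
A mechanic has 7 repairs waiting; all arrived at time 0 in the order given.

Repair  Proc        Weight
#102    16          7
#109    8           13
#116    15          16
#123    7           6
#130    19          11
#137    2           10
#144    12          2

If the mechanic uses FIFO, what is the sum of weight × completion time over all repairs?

2867

FIFO (arrival order): #102 #109 #116 #123 #130 #137 #144.
#102: finishes 16, weight 7, w·C = 112
#109: finishes 24, weight 13, w·C = 312
#116: finishes 39, weight 16, w·C = 624
#123: finishes 46, weight 6, w·C = 276
#130: finishes 65, weight 11, w·C = 715
#137: finishes 67, weight 10, w·C = 670
#144: finishes 79, weight 2, w·C = 158
Sum = 112+312+624+276+715+670+158 = 2867.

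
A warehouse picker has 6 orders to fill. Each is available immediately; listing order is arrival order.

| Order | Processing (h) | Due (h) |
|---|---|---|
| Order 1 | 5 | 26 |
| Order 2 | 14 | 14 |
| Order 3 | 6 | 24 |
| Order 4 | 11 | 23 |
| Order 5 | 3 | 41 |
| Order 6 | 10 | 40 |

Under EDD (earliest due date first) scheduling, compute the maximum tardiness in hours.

EDD (increasing due date): Order 2 Order 4 Order 3 Order 1 Order 6 Order 5.
Order 2: 0→14, due 14, tardiness 0
Order 4: 14→25, due 23, tardiness 2
Order 3: 25→31, due 24, tardiness 7
Order 1: 31→36, due 26, tardiness 10
Order 6: 36→46, due 40, tardiness 6
Order 5: 46→49, due 41, tardiness 8
Maximum = 10.

10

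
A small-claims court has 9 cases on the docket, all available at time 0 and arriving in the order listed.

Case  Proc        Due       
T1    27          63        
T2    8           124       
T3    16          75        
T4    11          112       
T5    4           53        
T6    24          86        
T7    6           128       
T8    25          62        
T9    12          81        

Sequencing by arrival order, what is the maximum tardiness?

59

FIFO (arrival order): T1 T2 T3 T4 T5 T6 T7 T8 T9.
T1: 0→27, due 63, tardiness 0
T2: 27→35, due 124, tardiness 0
T3: 35→51, due 75, tardiness 0
T4: 51→62, due 112, tardiness 0
T5: 62→66, due 53, tardiness 13
T6: 66→90, due 86, tardiness 4
T7: 90→96, due 128, tardiness 0
T8: 96→121, due 62, tardiness 59
T9: 121→133, due 81, tardiness 52
Maximum = 59.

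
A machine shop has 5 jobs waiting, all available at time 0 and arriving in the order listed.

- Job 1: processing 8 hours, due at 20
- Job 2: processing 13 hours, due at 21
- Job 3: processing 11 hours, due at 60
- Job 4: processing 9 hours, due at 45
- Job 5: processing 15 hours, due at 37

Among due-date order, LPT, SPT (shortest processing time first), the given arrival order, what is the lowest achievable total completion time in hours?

150

EDD (increasing due date): Job 1 Job 2 Job 5 Job 4 Job 3.
Job 1: 0→8
Job 2: 8→21
Job 5: 21→36
Job 4: 36→45
Job 3: 45→56
Sum = 8+21+36+45+56 = 166.
LPT (decreasing processing time): Job 5 Job 2 Job 3 Job 4 Job 1.
Job 5: 0→15
Job 2: 15→28
Job 3: 28→39
Job 4: 39→48
Job 1: 48→56
Sum = 15+28+39+48+56 = 186.
SPT (increasing processing time): Job 1 Job 4 Job 3 Job 2 Job 5.
Job 1: 0→8
Job 4: 8→17
Job 3: 17→28
Job 2: 28→41
Job 5: 41→56
Sum = 8+17+28+41+56 = 150.
FIFO (arrival order): Job 1 Job 2 Job 3 Job 4 Job 5.
Job 1: 0→8
Job 2: 8→21
Job 3: 21→32
Job 4: 32→41
Job 5: 41→56
Sum = 8+21+32+41+56 = 158.
EDD 166, LPT 186, SPT 150, FIFO 158 → minimum 150.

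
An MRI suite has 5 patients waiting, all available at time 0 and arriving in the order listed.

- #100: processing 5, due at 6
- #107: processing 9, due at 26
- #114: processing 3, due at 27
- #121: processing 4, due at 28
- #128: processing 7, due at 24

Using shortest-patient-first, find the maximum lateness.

SPT (increasing processing time): #114 #121 #100 #128 #107.
#114: 0→3, due 27, lateness -24
#121: 3→7, due 28, lateness -21
#100: 7→12, due 6, lateness 6
#128: 12→19, due 24, lateness -5
#107: 19→28, due 26, lateness 2
Maximum = 6.

6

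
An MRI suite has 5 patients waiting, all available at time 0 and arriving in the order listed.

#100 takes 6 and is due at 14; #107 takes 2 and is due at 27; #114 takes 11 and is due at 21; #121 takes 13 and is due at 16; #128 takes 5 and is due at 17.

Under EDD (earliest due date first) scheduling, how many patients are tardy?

4

EDD (increasing due date): #100 #121 #128 #114 #107.
#100: 0→6, due 14, tardiness 0
#121: 6→19, due 16, tardiness 3
#128: 19→24, due 17, tardiness 7
#114: 24→35, due 21, tardiness 14
#107: 35→37, due 27, tardiness 10
Late patients: 4.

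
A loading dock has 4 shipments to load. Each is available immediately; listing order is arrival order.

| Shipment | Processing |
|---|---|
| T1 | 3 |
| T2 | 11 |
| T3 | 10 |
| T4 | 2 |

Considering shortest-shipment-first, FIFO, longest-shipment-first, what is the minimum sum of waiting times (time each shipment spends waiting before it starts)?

22

SPT (increasing processing time): T4 T1 T3 T2.
T4: waits 0, runs 0→2
T1: waits 2, runs 2→5
T3: waits 5, runs 5→15
T2: waits 15, runs 15→26
Sum = 0+2+5+15 = 22.
FIFO (arrival order): T1 T2 T3 T4.
T1: waits 0, runs 0→3
T2: waits 3, runs 3→14
T3: waits 14, runs 14→24
T4: waits 24, runs 24→26
Sum = 0+3+14+24 = 41.
LPT (decreasing processing time): T2 T3 T1 T4.
T2: waits 0, runs 0→11
T3: waits 11, runs 11→21
T1: waits 21, runs 21→24
T4: waits 24, runs 24→26
Sum = 0+11+21+24 = 56.
SPT 22, FIFO 41, LPT 56 → minimum 22.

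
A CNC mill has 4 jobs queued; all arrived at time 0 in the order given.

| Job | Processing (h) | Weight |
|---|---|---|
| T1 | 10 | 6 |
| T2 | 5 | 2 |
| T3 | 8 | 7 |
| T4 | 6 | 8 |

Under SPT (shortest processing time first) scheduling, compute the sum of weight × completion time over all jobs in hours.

405

SPT (increasing processing time): T2 T4 T3 T1.
T2: finishes 5, weight 2, w·C = 10
T4: finishes 11, weight 8, w·C = 88
T3: finishes 19, weight 7, w·C = 133
T1: finishes 29, weight 6, w·C = 174
Sum = 10+88+133+174 = 405.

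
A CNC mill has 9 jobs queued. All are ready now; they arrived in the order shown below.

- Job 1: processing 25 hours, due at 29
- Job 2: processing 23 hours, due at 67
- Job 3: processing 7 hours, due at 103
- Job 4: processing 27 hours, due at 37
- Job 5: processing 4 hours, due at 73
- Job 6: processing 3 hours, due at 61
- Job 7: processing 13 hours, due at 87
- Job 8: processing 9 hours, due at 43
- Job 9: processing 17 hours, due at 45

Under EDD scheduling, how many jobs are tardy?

EDD (increasing due date): Job 1 Job 4 Job 8 Job 9 Job 6 Job 2 Job 5 Job 7 Job 3.
Job 1: 0→25, due 29, tardiness 0
Job 4: 25→52, due 37, tardiness 15
Job 8: 52→61, due 43, tardiness 18
Job 9: 61→78, due 45, tardiness 33
Job 6: 78→81, due 61, tardiness 20
Job 2: 81→104, due 67, tardiness 37
Job 5: 104→108, due 73, tardiness 35
Job 7: 108→121, due 87, tardiness 34
Job 3: 121→128, due 103, tardiness 25
Late jobs: 8.

8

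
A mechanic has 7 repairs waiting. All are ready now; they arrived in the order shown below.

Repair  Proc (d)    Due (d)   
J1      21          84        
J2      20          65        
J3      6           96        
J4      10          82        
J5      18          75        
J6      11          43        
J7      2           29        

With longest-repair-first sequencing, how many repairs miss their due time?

LPT (decreasing processing time): J1 J2 J5 J6 J4 J3 J7.
J1: 0→21, due 84, tardiness 0
J2: 21→41, due 65, tardiness 0
J5: 41→59, due 75, tardiness 0
J6: 59→70, due 43, tardiness 27
J4: 70→80, due 82, tardiness 0
J3: 80→86, due 96, tardiness 0
J7: 86→88, due 29, tardiness 59
Late repairs: 2.

2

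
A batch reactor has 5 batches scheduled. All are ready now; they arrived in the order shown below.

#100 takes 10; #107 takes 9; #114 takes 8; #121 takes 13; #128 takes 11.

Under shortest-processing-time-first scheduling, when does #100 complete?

27

SPT (increasing processing time): #114 #107 #100 #128 #121.
#114: 0→8
#107: 8→17
#100: 17→27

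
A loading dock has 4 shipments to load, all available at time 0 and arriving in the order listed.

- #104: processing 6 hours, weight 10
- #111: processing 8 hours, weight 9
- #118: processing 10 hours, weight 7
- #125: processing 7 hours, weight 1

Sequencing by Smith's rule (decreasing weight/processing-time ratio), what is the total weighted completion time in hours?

385

WSPT (decreasing weight/processing-time ratio): #104 #111 #118 #125.
#104: finishes 6, weight 10, w·C = 60
#111: finishes 14, weight 9, w·C = 126
#118: finishes 24, weight 7, w·C = 168
#125: finishes 31, weight 1, w·C = 31
Sum = 60+126+168+31 = 385.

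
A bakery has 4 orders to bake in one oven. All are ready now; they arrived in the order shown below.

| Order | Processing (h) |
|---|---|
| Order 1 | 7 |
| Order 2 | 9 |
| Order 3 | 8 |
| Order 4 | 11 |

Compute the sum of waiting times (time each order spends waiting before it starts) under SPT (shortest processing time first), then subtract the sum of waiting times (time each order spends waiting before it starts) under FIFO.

-1

SPT (increasing processing time): Order 1 Order 3 Order 2 Order 4.
Order 1: waits 0, runs 0→7
Order 3: waits 7, runs 7→15
Order 2: waits 15, runs 15→24
Order 4: waits 24, runs 24→35
Sum = 0+7+15+24 = 46.
FIFO (arrival order): Order 1 Order 2 Order 3 Order 4.
Order 1: waits 0, runs 0→7
Order 2: waits 7, runs 7→16
Order 3: waits 16, runs 16→24
Order 4: waits 24, runs 24→35
Sum = 0+7+16+24 = 47.
Difference = 46 − 47 = -1.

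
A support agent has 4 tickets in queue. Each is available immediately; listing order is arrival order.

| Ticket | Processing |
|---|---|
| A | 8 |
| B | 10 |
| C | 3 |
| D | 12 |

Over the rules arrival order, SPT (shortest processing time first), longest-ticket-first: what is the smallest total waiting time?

FIFO (arrival order): A B C D.
A: waits 0, runs 0→8
B: waits 8, runs 8→18
C: waits 18, runs 18→21
D: waits 21, runs 21→33
Sum = 0+8+18+21 = 47.
SPT (increasing processing time): C A B D.
C: waits 0, runs 0→3
A: waits 3, runs 3→11
B: waits 11, runs 11→21
D: waits 21, runs 21→33
Sum = 0+3+11+21 = 35.
LPT (decreasing processing time): D B A C.
D: waits 0, runs 0→12
B: waits 12, runs 12→22
A: waits 22, runs 22→30
C: waits 30, runs 30→33
Sum = 0+12+22+30 = 64.
FIFO 47, SPT 35, LPT 64 → minimum 35.

35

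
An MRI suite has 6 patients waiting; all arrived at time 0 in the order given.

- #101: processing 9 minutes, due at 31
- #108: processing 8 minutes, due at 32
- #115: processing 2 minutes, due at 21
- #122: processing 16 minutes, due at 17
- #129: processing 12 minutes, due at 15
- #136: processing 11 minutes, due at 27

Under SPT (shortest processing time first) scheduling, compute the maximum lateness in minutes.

SPT (increasing processing time): #115 #108 #101 #136 #129 #122.
#115: 0→2, due 21, lateness -19
#108: 2→10, due 32, lateness -22
#101: 10→19, due 31, lateness -12
#136: 19→30, due 27, lateness 3
#129: 30→42, due 15, lateness 27
#122: 42→58, due 17, lateness 41
Maximum = 41.

41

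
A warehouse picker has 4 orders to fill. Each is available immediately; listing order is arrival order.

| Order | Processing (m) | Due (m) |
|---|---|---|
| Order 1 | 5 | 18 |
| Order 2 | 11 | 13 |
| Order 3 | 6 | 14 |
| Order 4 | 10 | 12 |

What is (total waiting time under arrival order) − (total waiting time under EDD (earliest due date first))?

-15

FIFO (arrival order): Order 1 Order 2 Order 3 Order 4.
Order 1: waits 0, runs 0→5
Order 2: waits 5, runs 5→16
Order 3: waits 16, runs 16→22
Order 4: waits 22, runs 22→32
Sum = 0+5+16+22 = 43.
EDD (increasing due date): Order 4 Order 2 Order 3 Order 1.
Order 4: waits 0, runs 0→10
Order 2: waits 10, runs 10→21
Order 3: waits 21, runs 21→27
Order 1: waits 27, runs 27→32
Sum = 0+10+21+27 = 58.
Difference = 43 − 58 = -15.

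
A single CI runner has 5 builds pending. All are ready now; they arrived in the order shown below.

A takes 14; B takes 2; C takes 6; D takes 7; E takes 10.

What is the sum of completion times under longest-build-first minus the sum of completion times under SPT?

LPT (decreasing processing time): A E D C B.
A: 0→14
E: 14→24
D: 24→31
C: 31→37
B: 37→39
Sum = 14+24+31+37+39 = 145.
SPT (increasing processing time): B C D E A.
B: 0→2
C: 2→8
D: 8→15
E: 15→25
A: 25→39
Sum = 2+8+15+25+39 = 89.
Difference = 145 − 89 = 56.

56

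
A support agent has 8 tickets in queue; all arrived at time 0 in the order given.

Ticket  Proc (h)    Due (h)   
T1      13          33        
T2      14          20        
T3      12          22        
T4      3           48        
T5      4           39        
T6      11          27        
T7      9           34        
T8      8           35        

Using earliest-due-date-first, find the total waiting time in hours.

324

EDD (increasing due date): T2 T3 T6 T1 T7 T8 T5 T4.
T2: waits 0, runs 0→14
T3: waits 14, runs 14→26
T6: waits 26, runs 26→37
T1: waits 37, runs 37→50
T7: waits 50, runs 50→59
T8: waits 59, runs 59→67
T5: waits 67, runs 67→71
T4: waits 71, runs 71→74
Sum = 0+14+26+37+50+59+67+71 = 324.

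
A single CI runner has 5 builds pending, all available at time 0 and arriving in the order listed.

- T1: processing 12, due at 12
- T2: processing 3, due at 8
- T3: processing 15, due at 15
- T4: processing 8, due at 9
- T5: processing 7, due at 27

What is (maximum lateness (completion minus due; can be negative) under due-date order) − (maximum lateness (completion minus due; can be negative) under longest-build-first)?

-14

EDD (increasing due date): T2 T4 T1 T3 T5.
T2: 0→3, due 8, lateness -5
T4: 3→11, due 9, lateness 2
T1: 11→23, due 12, lateness 11
T3: 23→38, due 15, lateness 23
T5: 38→45, due 27, lateness 18
Maximum = 23.
LPT (decreasing processing time): T3 T1 T4 T5 T2.
T3: 0→15, due 15, lateness 0
T1: 15→27, due 12, lateness 15
T4: 27→35, due 9, lateness 26
T5: 35→42, due 27, lateness 15
T2: 42→45, due 8, lateness 37
Maximum = 37.
Difference = 23 − 37 = -14.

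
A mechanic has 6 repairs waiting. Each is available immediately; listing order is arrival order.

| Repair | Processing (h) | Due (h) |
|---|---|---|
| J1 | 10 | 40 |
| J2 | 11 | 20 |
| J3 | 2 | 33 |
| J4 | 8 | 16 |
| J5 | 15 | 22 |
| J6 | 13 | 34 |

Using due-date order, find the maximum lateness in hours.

EDD (increasing due date): J4 J2 J5 J3 J6 J1.
J4: 0→8, due 16, lateness -8
J2: 8→19, due 20, lateness -1
J5: 19→34, due 22, lateness 12
J3: 34→36, due 33, lateness 3
J6: 36→49, due 34, lateness 15
J1: 49→59, due 40, lateness 19
Maximum = 19.

19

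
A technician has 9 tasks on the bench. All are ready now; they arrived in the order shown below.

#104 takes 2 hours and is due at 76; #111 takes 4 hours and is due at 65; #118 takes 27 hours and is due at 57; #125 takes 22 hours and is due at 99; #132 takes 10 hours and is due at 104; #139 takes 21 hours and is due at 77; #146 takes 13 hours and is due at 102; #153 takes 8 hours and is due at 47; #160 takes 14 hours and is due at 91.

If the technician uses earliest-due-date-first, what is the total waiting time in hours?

470

EDD (increasing due date): #153 #118 #111 #104 #139 #160 #125 #146 #132.
#153: waits 0, runs 0→8
#118: waits 8, runs 8→35
#111: waits 35, runs 35→39
#104: waits 39, runs 39→41
#139: waits 41, runs 41→62
#160: waits 62, runs 62→76
#125: waits 76, runs 76→98
#146: waits 98, runs 98→111
#132: waits 111, runs 111→121
Sum = 0+8+35+39+41+62+76+98+111 = 470.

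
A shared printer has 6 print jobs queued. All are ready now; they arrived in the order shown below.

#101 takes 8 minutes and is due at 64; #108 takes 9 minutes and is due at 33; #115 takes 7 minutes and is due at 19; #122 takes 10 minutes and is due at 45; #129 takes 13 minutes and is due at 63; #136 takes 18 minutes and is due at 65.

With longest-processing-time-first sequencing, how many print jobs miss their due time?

LPT (decreasing processing time): #136 #129 #122 #108 #101 #115.
#136: 0→18, due 65, tardiness 0
#129: 18→31, due 63, tardiness 0
#122: 31→41, due 45, tardiness 0
#108: 41→50, due 33, tardiness 17
#101: 50→58, due 64, tardiness 0
#115: 58→65, due 19, tardiness 46
Late print jobs: 2.

2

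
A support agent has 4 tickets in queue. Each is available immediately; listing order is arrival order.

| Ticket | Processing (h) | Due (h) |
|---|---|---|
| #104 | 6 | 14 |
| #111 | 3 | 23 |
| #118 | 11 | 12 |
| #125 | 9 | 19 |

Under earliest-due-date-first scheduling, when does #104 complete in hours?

17

EDD (increasing due date): #118 #104 #125 #111.
#118: 0→11
#104: 11→17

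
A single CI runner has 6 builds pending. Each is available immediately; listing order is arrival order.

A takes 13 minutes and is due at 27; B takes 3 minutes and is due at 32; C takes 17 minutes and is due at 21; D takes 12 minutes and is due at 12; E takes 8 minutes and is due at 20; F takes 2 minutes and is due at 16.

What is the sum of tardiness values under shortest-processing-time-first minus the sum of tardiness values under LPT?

-65

SPT (increasing processing time): F B E D A C.
F: 0→2, due 16, tardiness 0
B: 2→5, due 32, tardiness 0
E: 5→13, due 20, tardiness 0
D: 13→25, due 12, tardiness 13
A: 25→38, due 27, tardiness 11
C: 38→55, due 21, tardiness 34
Sum = 0+0+0+13+11+34 = 58.
LPT (decreasing processing time): C A D E B F.
C: 0→17, due 21, tardiness 0
A: 17→30, due 27, tardiness 3
D: 30→42, due 12, tardiness 30
E: 42→50, due 20, tardiness 30
B: 50→53, due 32, tardiness 21
F: 53→55, due 16, tardiness 39
Sum = 0+3+30+30+21+39 = 123.
Difference = 58 − 123 = -65.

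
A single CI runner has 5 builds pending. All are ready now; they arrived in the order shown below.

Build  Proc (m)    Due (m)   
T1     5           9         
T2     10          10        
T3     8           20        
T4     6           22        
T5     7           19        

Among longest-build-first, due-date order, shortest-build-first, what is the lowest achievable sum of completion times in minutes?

LPT (decreasing processing time): T2 T3 T5 T4 T1.
T2: 0→10
T3: 10→18
T5: 18→25
T4: 25→31
T1: 31→36
Sum = 10+18+25+31+36 = 120.
EDD (increasing due date): T1 T2 T5 T3 T4.
T1: 0→5
T2: 5→15
T5: 15→22
T3: 22→30
T4: 30→36
Sum = 5+15+22+30+36 = 108.
SPT (increasing processing time): T1 T4 T5 T3 T2.
T1: 0→5
T4: 5→11
T5: 11→18
T3: 18→26
T2: 26→36
Sum = 5+11+18+26+36 = 96.
LPT 120, EDD 108, SPT 96 → minimum 96.

96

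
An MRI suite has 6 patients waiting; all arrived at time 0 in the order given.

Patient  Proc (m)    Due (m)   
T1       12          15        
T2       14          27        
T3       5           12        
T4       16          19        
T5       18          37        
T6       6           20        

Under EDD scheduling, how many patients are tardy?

EDD (increasing due date): T3 T1 T4 T6 T2 T5.
T3: 0→5, due 12, tardiness 0
T1: 5→17, due 15, tardiness 2
T4: 17→33, due 19, tardiness 14
T6: 33→39, due 20, tardiness 19
T2: 39→53, due 27, tardiness 26
T5: 53→71, due 37, tardiness 34
Late patients: 5.

5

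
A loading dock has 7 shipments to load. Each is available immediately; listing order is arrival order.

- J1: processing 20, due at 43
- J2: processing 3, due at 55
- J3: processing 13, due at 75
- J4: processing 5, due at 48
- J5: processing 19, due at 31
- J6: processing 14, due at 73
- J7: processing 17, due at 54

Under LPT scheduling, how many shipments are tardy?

LPT (decreasing processing time): J1 J5 J7 J6 J3 J4 J2.
J1: 0→20, due 43, tardiness 0
J5: 20→39, due 31, tardiness 8
J7: 39→56, due 54, tardiness 2
J6: 56→70, due 73, tardiness 0
J3: 70→83, due 75, tardiness 8
J4: 83→88, due 48, tardiness 40
J2: 88→91, due 55, tardiness 36
Late shipments: 5.

5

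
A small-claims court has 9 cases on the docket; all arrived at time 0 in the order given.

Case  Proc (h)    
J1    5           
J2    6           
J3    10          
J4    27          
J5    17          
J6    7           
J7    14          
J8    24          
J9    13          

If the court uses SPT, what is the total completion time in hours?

449

SPT (increasing processing time): J1 J2 J6 J3 J9 J7 J5 J8 J4.
J1: 0→5
J2: 5→11
J6: 11→18
J3: 18→28
J9: 28→41
J7: 41→55
J5: 55→72
J8: 72→96
J4: 96→123
Sum = 5+11+18+28+41+55+72+96+123 = 449.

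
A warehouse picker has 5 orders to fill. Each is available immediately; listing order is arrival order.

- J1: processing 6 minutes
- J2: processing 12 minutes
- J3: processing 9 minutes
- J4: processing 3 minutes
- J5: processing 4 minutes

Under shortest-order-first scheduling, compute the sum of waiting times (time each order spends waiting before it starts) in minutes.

SPT (increasing processing time): J4 J5 J1 J3 J2.
J4: waits 0, runs 0→3
J5: waits 3, runs 3→7
J1: waits 7, runs 7→13
J3: waits 13, runs 13→22
J2: waits 22, runs 22→34
Sum = 0+3+7+13+22 = 45.

45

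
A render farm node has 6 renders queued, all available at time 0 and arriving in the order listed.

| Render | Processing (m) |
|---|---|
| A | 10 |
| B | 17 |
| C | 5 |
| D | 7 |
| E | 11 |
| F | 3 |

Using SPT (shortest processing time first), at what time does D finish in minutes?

SPT (increasing processing time): F C D A E B.
F: 0→3
C: 3→8
D: 8→15

15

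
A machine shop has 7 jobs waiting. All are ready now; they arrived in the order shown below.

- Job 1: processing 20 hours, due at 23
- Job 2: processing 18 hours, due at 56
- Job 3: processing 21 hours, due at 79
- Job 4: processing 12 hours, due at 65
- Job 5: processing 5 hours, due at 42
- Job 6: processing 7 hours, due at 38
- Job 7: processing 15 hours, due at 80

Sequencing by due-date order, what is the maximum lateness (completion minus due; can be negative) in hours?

18

EDD (increasing due date): Job 1 Job 6 Job 5 Job 2 Job 4 Job 3 Job 7.
Job 1: 0→20, due 23, lateness -3
Job 6: 20→27, due 38, lateness -11
Job 5: 27→32, due 42, lateness -10
Job 2: 32→50, due 56, lateness -6
Job 4: 50→62, due 65, lateness -3
Job 3: 62→83, due 79, lateness 4
Job 7: 83→98, due 80, lateness 18
Maximum = 18.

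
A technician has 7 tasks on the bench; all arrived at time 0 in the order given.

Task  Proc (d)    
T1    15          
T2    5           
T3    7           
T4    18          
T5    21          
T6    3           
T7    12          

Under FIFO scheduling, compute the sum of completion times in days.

323

FIFO (arrival order): T1 T2 T3 T4 T5 T6 T7.
T1: 0→15
T2: 15→20
T3: 20→27
T4: 27→45
T5: 45→66
T6: 66→69
T7: 69→81
Sum = 15+20+27+45+66+69+81 = 323.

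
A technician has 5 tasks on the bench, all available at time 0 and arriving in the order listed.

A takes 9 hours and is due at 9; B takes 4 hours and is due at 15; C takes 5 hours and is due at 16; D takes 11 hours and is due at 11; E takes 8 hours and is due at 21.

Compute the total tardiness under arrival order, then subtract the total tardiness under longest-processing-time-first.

FIFO (arrival order): A B C D E.
A: 0→9, due 9, tardiness 0
B: 9→13, due 15, tardiness 0
C: 13→18, due 16, tardiness 2
D: 18→29, due 11, tardiness 18
E: 29→37, due 21, tardiness 16
Sum = 0+0+2+18+16 = 36.
LPT (decreasing processing time): D A E C B.
D: 0→11, due 11, tardiness 0
A: 11→20, due 9, tardiness 11
E: 20→28, due 21, tardiness 7
C: 28→33, due 16, tardiness 17
B: 33→37, due 15, tardiness 22
Sum = 0+11+7+17+22 = 57.
Difference = 36 − 57 = -21.

-21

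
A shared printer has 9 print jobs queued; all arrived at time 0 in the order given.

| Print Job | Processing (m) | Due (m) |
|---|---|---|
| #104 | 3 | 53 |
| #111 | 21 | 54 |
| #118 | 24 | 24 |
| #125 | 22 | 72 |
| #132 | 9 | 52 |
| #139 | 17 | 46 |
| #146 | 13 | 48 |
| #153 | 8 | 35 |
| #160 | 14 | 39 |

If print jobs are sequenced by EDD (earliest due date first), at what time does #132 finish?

85

EDD (increasing due date): #118 #153 #160 #139 #146 #132 #104 #111 #125.
#118: 0→24
#153: 24→32
#160: 32→46
#139: 46→63
#146: 63→76
#132: 76→85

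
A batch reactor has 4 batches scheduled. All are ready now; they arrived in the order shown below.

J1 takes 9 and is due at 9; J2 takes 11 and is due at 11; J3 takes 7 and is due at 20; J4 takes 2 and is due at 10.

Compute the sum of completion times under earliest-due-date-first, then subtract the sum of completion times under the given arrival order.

EDD (increasing due date): J1 J4 J2 J3.
J1: 0→9
J4: 9→11
J2: 11→22
J3: 22→29
Sum = 9+11+22+29 = 71.
FIFO (arrival order): J1 J2 J3 J4.
J1: 0→9
J2: 9→20
J3: 20→27
J4: 27→29
Sum = 9+20+27+29 = 85.
Difference = 71 − 85 = -14.

-14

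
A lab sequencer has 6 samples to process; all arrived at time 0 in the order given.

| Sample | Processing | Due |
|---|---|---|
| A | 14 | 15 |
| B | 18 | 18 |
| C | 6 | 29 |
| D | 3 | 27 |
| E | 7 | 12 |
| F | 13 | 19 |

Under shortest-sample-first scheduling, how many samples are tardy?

4

SPT (increasing processing time): D C E F A B.
D: 0→3, due 27, tardiness 0
C: 3→9, due 29, tardiness 0
E: 9→16, due 12, tardiness 4
F: 16→29, due 19, tardiness 10
A: 29→43, due 15, tardiness 28
B: 43→61, due 18, tardiness 43
Late samples: 4.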